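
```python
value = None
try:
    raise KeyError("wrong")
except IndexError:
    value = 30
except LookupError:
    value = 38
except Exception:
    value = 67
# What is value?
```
38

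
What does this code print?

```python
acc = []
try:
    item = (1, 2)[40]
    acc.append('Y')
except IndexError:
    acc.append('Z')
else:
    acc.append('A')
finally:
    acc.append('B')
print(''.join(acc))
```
ZB

Exception: except runs, else skipped, finally runs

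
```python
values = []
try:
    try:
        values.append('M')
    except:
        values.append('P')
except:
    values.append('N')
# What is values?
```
['M']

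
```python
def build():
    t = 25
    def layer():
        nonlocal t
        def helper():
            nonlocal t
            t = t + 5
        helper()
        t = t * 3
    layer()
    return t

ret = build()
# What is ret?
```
90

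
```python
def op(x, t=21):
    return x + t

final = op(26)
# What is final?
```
47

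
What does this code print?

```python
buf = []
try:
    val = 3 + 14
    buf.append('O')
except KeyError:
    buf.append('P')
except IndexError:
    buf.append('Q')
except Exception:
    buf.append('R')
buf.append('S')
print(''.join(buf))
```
OS

No exception, try block completes normally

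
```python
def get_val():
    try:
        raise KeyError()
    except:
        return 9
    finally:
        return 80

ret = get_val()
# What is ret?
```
80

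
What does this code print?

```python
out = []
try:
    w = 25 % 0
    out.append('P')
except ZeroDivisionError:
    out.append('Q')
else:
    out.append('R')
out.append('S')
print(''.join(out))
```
QS

else block skipped when exception is caught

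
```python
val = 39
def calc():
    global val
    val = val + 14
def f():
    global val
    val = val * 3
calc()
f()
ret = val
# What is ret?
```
159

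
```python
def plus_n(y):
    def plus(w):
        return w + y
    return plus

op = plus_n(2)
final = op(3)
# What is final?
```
5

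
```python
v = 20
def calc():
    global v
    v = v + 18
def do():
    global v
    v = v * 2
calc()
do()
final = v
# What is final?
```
76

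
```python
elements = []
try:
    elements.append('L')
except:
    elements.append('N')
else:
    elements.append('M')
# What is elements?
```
['L', 'M']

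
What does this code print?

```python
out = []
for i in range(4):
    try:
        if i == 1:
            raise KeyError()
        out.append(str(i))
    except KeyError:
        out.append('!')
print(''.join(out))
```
0!23

Exception on i=1 caught, loop continues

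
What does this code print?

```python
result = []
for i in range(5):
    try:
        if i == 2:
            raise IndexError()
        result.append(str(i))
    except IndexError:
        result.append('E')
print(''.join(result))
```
01E34

Exception on i=2 caught, loop continues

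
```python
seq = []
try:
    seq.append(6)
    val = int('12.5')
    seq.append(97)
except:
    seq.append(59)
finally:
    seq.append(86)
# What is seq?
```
[6, 59, 86]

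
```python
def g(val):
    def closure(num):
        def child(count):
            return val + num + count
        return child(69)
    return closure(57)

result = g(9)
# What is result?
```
135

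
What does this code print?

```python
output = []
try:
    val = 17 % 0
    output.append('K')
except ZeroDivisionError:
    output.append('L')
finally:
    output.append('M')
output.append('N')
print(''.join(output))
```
LMN

finally always runs, even after exception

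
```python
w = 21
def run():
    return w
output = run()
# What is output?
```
21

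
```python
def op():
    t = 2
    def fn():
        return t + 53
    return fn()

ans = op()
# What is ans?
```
55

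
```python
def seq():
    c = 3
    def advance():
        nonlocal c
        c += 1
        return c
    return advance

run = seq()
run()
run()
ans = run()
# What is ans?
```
6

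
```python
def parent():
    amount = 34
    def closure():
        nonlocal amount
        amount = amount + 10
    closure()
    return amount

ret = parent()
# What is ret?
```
44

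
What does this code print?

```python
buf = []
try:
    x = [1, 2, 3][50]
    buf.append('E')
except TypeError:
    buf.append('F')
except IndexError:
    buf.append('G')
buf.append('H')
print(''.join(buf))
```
GH

IndexError is caught by its specific handler, not TypeError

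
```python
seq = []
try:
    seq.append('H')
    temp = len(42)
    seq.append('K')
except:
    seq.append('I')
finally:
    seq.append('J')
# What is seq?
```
['H', 'I', 'J']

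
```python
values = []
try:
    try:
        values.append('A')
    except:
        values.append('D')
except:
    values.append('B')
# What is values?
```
['A']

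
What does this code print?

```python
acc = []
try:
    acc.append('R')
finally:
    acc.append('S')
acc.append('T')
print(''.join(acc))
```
RST

try/finally without except, no exception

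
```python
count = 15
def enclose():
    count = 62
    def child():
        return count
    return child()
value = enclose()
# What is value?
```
62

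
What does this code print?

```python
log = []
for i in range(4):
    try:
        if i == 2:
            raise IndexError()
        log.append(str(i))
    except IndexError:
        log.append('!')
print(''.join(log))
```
01!3

Exception on i=2 caught, loop continues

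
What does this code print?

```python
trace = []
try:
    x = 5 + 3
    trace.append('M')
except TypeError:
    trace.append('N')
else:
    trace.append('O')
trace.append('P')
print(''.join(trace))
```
MOP

else block runs when no exception occurs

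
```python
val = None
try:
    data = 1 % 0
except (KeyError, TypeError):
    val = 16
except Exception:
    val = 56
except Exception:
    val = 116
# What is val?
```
56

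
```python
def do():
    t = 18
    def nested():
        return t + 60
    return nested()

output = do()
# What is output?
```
78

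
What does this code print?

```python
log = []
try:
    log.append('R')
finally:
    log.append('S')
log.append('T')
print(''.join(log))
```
RST

try/finally without except, no exception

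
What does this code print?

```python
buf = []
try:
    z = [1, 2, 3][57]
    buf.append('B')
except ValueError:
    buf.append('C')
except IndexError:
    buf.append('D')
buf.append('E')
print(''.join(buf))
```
DE

IndexError is caught by its specific handler, not ValueError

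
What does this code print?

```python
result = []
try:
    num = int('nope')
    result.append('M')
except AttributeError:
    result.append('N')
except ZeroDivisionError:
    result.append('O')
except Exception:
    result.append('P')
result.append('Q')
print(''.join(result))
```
PQ

ValueError not specifically caught, falls to Exception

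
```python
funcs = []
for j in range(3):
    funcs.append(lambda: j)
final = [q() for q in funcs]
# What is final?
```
[2, 2, 2]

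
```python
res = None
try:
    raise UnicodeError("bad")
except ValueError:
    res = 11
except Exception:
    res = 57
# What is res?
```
11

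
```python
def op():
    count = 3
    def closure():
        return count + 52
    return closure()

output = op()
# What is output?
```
55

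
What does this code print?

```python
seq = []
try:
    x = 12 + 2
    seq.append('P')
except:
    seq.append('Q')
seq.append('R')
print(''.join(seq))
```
PR

No exception, try block completes normally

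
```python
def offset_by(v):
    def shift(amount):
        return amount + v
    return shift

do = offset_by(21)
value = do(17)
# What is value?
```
38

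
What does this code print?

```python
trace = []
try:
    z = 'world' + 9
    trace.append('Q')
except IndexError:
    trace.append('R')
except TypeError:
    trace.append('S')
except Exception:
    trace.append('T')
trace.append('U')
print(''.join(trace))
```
SU

TypeError matches before generic Exception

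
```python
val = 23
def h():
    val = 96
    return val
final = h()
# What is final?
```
96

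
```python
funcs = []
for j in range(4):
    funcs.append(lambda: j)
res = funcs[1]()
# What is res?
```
3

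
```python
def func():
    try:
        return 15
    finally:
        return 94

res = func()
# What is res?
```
94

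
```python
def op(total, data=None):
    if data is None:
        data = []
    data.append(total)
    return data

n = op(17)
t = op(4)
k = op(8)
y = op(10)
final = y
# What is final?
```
[10]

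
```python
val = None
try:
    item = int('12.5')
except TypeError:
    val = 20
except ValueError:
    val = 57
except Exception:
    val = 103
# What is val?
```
57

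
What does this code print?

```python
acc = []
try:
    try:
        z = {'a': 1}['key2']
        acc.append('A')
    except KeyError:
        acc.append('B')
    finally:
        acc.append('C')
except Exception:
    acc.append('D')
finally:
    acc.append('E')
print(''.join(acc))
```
BCE

Both finally blocks run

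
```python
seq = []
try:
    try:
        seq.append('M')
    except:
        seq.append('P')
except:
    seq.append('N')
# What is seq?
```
['M']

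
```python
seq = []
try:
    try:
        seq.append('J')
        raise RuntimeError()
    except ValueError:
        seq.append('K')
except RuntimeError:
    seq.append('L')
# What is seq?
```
['J', 'L']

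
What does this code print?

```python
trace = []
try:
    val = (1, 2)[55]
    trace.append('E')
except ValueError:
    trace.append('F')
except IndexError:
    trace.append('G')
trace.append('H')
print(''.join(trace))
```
GH

IndexError is caught by its specific handler, not ValueError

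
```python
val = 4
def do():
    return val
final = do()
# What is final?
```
4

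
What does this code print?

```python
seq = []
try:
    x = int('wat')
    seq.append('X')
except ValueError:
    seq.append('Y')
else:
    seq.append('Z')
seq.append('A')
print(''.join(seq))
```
YA

else block skipped when exception is caught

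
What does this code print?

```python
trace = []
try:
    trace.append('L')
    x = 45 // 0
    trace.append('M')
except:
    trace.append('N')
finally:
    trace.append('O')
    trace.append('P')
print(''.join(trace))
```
LNOP

Code before exception runs, then except, then all of finally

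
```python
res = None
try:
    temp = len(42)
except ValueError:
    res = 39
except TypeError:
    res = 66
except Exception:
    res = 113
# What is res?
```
66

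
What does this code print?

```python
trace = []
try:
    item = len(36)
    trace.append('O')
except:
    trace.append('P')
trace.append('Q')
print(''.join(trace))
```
PQ

Exception raised in try, caught by bare except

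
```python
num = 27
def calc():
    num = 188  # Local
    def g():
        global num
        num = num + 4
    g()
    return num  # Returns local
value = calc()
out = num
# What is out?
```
31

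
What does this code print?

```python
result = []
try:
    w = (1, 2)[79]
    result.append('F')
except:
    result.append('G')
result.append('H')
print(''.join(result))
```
GH

Exception raised in try, caught by bare except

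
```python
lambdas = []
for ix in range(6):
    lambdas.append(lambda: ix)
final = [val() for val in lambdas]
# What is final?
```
[5, 5, 5, 5, 5, 5]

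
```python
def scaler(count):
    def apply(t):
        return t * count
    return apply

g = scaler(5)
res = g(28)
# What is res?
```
140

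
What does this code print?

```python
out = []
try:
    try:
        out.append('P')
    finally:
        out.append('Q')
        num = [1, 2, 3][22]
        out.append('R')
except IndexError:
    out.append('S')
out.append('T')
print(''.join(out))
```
PQST

Exception in inner finally caught by outer except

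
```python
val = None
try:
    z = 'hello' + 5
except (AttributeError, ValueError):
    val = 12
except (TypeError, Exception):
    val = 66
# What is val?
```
66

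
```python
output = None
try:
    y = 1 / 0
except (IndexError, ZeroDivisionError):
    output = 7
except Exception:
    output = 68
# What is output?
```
7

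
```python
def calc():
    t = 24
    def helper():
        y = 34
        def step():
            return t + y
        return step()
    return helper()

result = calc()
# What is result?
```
58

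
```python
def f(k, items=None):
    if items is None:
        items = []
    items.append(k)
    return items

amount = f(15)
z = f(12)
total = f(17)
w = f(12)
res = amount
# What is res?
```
[15]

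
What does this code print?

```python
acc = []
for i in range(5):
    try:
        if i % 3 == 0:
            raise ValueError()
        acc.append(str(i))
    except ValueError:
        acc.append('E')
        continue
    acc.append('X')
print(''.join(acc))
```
E1X2XE4X

continue in except skips rest of loop body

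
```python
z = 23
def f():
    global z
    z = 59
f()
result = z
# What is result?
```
59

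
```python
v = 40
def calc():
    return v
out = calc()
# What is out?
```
40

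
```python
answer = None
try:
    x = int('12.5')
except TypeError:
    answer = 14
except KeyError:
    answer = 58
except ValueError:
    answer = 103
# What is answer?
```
103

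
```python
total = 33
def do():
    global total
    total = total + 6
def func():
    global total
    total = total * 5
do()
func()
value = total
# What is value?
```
195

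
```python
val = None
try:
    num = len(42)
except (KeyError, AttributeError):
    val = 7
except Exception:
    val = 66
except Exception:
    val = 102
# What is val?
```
66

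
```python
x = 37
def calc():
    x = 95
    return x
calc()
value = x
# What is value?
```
37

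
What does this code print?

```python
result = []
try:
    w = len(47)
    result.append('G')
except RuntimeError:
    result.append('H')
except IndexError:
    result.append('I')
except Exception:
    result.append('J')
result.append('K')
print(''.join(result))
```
JK

TypeError not specifically caught, falls to Exception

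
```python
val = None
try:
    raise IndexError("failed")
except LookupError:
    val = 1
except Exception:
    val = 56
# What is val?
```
1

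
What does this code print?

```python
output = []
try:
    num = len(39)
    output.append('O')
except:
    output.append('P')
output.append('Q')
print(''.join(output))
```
PQ

Exception raised in try, caught by bare except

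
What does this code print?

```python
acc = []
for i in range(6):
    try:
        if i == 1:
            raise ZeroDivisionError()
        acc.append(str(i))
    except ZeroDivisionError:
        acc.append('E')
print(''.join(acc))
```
0E2345

Exception on i=1 caught, loop continues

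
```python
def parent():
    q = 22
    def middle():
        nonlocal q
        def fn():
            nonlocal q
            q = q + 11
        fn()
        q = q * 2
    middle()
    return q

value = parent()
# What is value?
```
66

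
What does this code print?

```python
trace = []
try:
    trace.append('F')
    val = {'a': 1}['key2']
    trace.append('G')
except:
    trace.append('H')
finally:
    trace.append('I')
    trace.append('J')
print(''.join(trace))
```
FHIJ

Code before exception runs, then except, then all of finally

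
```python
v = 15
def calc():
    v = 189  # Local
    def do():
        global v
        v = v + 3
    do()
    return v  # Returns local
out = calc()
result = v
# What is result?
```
18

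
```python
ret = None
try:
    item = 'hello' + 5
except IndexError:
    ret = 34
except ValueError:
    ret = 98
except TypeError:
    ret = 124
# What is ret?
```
124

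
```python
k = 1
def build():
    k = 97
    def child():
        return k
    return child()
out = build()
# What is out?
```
97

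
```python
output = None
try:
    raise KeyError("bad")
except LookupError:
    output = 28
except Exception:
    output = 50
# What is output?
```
28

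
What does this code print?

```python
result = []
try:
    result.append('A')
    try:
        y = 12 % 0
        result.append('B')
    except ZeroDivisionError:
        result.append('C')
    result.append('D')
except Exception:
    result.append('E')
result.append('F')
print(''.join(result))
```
ACDF

Inner exception caught by inner handler, outer continues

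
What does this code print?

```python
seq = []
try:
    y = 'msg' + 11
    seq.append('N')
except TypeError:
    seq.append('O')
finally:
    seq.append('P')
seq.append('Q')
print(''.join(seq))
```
OPQ

finally always runs, even after exception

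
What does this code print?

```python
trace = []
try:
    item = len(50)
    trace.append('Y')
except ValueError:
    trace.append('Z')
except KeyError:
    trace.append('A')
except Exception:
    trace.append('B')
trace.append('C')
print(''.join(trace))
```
BC

TypeError not specifically caught, falls to Exception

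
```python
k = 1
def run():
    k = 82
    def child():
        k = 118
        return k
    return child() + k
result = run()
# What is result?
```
200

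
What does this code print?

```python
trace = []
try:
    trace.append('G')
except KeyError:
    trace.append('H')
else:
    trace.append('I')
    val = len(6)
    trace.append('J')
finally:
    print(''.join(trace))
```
GI

Try succeeds, else appends 'I', TypeError in else is uncaught, finally prints before exception propagates ('J' never appended)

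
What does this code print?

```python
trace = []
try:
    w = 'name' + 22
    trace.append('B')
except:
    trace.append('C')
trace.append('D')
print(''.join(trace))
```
CD

Exception raised in try, caught by bare except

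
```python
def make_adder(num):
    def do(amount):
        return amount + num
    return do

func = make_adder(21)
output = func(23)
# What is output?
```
44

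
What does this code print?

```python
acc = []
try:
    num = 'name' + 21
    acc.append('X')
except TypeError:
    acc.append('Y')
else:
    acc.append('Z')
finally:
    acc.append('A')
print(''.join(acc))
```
YA

Exception: except runs, else skipped, finally runs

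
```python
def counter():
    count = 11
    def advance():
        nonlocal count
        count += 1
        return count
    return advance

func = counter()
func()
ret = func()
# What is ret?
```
13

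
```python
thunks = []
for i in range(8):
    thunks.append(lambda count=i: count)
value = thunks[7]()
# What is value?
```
7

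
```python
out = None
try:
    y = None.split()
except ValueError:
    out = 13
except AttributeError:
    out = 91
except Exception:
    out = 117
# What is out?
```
91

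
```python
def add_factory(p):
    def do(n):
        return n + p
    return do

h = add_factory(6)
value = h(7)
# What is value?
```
13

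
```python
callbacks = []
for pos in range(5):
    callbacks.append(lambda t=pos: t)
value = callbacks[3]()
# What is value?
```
3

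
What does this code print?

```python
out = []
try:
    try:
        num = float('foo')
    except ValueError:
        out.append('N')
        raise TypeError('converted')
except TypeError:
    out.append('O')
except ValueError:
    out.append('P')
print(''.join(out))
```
NO

New TypeError raised, caught by outer TypeError handler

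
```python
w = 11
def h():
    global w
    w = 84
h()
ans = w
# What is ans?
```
84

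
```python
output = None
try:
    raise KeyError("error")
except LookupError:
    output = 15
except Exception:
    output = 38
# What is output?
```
15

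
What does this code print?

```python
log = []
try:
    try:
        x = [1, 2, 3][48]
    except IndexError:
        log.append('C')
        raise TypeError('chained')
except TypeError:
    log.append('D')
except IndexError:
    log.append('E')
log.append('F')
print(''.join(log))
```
CDF

TypeError raised and caught, original IndexError not re-raised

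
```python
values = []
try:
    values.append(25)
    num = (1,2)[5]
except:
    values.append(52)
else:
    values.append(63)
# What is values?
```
[25, 52]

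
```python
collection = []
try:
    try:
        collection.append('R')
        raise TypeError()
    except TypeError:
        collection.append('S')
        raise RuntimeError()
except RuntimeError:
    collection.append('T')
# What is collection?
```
['R', 'S', 'T']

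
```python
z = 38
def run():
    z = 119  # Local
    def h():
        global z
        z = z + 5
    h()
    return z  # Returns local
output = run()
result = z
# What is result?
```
43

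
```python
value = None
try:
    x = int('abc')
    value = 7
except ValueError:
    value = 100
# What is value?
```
100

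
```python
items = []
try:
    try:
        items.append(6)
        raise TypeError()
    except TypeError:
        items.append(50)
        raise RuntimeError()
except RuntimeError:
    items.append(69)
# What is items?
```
[6, 50, 69]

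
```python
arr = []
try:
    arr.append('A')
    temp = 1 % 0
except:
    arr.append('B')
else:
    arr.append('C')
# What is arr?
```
['A', 'B']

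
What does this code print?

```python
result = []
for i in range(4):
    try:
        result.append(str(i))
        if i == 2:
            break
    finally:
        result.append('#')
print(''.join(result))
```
0#1#2#

finally runs even when breaking out of loop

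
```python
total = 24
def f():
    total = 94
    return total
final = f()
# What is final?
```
94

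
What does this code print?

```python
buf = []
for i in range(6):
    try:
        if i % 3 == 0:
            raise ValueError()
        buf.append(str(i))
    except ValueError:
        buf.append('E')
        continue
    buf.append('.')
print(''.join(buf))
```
E1.2.E4.5.

continue in except skips rest of loop body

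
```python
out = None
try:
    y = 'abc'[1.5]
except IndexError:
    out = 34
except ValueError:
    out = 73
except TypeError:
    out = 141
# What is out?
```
141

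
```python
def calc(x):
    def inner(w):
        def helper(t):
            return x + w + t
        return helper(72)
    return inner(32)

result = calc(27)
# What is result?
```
131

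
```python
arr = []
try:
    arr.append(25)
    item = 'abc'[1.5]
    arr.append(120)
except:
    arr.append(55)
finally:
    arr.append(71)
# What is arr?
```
[25, 55, 71]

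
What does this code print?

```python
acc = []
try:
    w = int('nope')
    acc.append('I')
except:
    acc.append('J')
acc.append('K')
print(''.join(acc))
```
JK

Exception raised in try, caught by bare except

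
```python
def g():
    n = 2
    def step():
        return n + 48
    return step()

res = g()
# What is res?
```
50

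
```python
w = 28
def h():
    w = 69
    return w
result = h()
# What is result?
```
69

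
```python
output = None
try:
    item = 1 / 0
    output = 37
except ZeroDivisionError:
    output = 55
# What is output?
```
55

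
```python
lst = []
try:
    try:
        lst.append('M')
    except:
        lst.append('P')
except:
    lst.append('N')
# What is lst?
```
['M']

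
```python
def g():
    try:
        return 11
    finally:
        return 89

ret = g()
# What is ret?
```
89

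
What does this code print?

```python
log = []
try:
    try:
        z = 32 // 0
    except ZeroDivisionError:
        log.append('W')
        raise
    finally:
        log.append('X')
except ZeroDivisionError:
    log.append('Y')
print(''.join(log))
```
WXY

finally runs before re-raised exception propagates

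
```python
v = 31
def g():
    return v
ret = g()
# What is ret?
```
31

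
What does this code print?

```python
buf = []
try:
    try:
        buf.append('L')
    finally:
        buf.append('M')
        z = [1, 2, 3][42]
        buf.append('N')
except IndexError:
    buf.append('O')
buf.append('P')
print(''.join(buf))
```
LMOP

Exception in inner finally caught by outer except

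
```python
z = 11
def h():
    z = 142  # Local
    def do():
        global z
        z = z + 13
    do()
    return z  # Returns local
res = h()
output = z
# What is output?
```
24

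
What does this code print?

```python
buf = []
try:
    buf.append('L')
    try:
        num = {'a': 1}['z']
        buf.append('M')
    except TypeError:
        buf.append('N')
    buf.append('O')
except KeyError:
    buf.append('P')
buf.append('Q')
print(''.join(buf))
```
LPQ

Inner handler doesn't match, propagates to outer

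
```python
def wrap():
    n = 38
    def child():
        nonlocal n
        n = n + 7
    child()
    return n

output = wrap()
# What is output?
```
45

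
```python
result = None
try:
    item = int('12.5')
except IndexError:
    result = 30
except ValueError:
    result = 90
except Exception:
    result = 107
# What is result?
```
90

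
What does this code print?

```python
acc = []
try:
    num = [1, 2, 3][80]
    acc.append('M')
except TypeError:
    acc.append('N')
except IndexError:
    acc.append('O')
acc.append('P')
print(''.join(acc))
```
OP

IndexError is caught by its specific handler, not TypeError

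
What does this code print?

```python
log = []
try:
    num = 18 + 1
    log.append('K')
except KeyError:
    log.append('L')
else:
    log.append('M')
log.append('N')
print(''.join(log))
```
KMN

else block runs when no exception occurs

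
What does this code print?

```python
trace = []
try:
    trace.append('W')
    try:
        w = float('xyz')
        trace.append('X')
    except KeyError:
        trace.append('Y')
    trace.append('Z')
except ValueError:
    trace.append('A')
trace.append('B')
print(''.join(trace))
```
WAB

Inner handler doesn't match, propagates to outer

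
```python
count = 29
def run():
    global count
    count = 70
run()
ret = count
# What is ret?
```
70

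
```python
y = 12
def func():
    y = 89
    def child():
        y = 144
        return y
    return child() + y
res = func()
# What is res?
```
233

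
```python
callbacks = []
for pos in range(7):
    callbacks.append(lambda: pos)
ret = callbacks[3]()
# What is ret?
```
6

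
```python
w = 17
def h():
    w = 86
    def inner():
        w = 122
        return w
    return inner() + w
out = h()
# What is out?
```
208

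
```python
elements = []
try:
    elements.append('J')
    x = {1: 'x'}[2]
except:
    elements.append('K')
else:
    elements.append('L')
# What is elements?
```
['J', 'K']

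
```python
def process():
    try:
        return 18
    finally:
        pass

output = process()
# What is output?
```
18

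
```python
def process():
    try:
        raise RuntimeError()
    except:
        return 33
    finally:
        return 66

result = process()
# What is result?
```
66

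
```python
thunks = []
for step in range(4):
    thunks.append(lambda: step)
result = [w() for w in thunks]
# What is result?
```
[3, 3, 3, 3]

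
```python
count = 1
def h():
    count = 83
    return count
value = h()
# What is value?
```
83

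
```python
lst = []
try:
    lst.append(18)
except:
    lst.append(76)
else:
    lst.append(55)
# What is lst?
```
[18, 55]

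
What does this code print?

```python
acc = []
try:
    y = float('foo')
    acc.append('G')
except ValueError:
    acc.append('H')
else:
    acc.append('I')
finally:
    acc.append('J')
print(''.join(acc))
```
HJ

Exception: except runs, else skipped, finally runs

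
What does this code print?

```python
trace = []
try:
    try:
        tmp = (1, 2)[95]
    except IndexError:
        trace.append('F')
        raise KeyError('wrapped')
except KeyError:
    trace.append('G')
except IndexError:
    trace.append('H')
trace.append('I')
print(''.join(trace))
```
FGI

KeyError raised and caught, original IndexError not re-raised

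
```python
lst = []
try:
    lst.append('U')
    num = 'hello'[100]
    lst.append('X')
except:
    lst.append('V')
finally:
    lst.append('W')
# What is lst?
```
['U', 'V', 'W']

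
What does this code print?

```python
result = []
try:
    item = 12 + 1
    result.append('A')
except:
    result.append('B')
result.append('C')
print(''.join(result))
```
AC

No exception, try block completes normally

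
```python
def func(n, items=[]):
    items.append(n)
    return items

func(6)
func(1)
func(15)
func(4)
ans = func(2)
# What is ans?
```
[6, 1, 15, 4, 2]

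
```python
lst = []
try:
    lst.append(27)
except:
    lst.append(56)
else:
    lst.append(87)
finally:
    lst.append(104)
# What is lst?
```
[27, 87, 104]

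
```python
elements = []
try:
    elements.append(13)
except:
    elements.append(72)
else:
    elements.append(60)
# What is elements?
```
[13, 60]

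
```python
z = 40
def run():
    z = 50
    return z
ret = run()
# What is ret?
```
50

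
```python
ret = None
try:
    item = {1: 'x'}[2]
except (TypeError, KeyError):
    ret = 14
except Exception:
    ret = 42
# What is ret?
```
14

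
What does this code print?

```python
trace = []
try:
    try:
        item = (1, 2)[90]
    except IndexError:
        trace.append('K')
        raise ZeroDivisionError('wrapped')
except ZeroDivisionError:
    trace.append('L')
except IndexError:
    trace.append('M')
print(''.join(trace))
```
KL

New ZeroDivisionError raised, caught by outer ZeroDivisionError handler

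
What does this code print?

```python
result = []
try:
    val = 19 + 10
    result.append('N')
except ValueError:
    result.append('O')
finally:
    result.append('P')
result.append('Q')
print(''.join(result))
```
NPQ

finally runs after normal execution too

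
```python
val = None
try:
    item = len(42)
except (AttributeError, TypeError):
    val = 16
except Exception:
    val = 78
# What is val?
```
16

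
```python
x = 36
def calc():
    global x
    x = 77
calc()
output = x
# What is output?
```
77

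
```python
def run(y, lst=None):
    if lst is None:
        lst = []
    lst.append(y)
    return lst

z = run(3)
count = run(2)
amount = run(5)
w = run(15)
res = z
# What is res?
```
[3]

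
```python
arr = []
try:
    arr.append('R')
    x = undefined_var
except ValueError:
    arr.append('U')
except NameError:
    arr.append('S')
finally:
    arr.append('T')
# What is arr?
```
['R', 'S', 'T']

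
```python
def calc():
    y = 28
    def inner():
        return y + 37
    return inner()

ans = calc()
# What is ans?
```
65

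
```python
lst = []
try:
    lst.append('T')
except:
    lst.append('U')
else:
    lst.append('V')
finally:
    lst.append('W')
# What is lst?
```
['T', 'V', 'W']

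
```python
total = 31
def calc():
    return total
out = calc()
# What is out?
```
31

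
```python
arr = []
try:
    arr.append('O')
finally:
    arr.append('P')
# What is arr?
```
['O', 'P']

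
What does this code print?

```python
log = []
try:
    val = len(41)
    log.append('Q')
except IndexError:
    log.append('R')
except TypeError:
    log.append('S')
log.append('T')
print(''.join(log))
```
ST

TypeError is caught by its specific handler, not IndexError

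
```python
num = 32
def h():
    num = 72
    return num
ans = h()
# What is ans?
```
72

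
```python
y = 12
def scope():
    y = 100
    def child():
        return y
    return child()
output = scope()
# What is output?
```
100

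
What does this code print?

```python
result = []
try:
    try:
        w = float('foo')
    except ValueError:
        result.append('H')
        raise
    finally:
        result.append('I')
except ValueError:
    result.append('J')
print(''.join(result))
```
HIJ

finally runs before re-raised exception propagates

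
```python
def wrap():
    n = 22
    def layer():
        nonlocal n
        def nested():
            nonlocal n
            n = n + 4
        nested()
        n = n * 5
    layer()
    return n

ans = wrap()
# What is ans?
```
130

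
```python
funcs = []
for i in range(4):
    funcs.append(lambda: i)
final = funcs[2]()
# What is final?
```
3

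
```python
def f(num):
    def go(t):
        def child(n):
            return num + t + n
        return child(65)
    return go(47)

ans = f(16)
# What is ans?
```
128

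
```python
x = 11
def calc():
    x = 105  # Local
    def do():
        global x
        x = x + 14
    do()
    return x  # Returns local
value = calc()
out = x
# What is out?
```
25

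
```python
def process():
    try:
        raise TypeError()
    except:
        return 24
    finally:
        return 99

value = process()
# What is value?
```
99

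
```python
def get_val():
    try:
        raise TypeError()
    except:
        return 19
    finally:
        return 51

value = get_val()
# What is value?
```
51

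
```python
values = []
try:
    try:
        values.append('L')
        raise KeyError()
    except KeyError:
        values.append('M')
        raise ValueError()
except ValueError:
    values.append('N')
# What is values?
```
['L', 'M', 'N']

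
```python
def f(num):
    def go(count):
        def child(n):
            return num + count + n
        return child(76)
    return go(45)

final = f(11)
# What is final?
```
132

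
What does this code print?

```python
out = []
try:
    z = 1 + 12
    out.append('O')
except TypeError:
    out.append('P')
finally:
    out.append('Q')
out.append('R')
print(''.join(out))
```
OQR

finally runs after normal execution too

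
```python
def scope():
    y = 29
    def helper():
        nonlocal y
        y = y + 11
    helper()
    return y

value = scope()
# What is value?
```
40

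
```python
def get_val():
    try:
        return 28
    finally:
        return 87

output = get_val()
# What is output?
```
87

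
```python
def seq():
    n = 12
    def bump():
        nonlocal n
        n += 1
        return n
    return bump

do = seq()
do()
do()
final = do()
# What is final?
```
15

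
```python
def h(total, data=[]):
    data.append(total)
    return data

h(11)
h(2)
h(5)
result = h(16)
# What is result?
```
[11, 2, 5, 16]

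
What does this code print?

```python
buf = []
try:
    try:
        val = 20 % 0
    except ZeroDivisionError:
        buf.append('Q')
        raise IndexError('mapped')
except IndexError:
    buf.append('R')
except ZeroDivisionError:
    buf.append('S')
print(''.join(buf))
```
QR

New IndexError raised, caught by outer IndexError handler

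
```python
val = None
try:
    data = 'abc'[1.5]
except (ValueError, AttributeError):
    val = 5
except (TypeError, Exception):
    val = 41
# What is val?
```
41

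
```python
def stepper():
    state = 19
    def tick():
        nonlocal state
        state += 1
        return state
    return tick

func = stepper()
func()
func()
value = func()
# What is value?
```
22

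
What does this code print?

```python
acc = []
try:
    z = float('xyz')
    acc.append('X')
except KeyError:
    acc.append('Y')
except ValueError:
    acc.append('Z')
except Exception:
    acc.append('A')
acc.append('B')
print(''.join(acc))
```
ZB

ValueError matches before generic Exception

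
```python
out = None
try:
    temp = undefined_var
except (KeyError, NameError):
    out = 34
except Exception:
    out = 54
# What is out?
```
34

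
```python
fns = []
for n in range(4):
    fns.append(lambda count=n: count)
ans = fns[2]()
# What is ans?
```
2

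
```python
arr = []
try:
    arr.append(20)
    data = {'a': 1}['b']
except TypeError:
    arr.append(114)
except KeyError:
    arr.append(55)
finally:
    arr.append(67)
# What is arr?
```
[20, 55, 67]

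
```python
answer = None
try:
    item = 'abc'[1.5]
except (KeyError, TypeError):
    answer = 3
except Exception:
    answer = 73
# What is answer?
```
3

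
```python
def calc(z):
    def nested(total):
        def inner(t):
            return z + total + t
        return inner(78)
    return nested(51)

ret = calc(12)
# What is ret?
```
141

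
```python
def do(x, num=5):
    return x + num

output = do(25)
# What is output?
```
30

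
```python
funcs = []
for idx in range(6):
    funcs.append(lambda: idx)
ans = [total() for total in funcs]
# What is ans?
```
[5, 5, 5, 5, 5, 5]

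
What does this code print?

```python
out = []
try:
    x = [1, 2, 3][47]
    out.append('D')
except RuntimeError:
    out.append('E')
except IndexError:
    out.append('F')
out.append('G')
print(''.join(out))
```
FG

IndexError is caught by its specific handler, not RuntimeError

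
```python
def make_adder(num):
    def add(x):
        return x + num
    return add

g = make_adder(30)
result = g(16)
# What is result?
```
46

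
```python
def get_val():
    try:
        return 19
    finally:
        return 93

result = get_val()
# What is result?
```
93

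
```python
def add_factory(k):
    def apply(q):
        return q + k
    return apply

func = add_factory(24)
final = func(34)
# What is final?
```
58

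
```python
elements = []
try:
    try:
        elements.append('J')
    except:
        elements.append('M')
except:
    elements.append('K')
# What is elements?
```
['J']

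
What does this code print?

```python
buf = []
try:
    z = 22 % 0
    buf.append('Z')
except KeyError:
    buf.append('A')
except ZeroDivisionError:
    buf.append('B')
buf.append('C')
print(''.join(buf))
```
BC

ZeroDivisionError is caught by its specific handler, not KeyError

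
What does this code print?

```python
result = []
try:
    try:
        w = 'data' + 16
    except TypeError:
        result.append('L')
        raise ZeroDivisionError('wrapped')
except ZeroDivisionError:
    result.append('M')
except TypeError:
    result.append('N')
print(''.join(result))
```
LM

New ZeroDivisionError raised, caught by outer ZeroDivisionError handler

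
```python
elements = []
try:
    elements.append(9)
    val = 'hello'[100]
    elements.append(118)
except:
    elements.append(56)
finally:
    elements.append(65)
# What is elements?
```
[9, 56, 65]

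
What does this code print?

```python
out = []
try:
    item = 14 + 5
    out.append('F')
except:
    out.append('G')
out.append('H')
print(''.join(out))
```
FH

No exception, try block completes normally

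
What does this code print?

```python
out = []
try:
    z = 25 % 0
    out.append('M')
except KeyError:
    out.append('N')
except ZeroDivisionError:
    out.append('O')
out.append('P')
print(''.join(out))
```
OP

ZeroDivisionError is caught by its specific handler, not KeyError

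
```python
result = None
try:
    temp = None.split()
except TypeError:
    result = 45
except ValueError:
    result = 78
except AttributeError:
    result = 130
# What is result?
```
130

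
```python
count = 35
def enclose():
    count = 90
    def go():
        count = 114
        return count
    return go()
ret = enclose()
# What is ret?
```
114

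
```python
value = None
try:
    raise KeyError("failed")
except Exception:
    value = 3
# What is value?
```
3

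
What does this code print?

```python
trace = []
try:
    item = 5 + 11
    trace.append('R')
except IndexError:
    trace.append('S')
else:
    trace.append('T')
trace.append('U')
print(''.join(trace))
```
RTU

else block runs when no exception occurs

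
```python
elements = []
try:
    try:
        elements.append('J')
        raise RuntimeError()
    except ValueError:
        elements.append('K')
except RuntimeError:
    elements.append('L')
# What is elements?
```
['J', 'L']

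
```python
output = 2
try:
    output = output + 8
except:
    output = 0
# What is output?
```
10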